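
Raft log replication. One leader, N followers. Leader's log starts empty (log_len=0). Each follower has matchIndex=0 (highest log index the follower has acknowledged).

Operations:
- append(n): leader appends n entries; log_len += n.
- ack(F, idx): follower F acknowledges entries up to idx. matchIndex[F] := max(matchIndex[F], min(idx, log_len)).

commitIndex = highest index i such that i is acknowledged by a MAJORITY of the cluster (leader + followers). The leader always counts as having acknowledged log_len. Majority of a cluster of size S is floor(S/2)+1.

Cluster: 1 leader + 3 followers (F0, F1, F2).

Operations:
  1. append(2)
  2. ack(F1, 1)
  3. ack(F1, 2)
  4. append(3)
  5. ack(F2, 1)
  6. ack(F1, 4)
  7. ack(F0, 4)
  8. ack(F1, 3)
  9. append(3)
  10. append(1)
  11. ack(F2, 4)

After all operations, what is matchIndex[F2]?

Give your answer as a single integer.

Op 1: append 2 -> log_len=2
Op 2: F1 acks idx 1 -> match: F0=0 F1=1 F2=0; commitIndex=0
Op 3: F1 acks idx 2 -> match: F0=0 F1=2 F2=0; commitIndex=0
Op 4: append 3 -> log_len=5
Op 5: F2 acks idx 1 -> match: F0=0 F1=2 F2=1; commitIndex=1
Op 6: F1 acks idx 4 -> match: F0=0 F1=4 F2=1; commitIndex=1
Op 7: F0 acks idx 4 -> match: F0=4 F1=4 F2=1; commitIndex=4
Op 8: F1 acks idx 3 -> match: F0=4 F1=4 F2=1; commitIndex=4
Op 9: append 3 -> log_len=8
Op 10: append 1 -> log_len=9
Op 11: F2 acks idx 4 -> match: F0=4 F1=4 F2=4; commitIndex=4

Answer: 4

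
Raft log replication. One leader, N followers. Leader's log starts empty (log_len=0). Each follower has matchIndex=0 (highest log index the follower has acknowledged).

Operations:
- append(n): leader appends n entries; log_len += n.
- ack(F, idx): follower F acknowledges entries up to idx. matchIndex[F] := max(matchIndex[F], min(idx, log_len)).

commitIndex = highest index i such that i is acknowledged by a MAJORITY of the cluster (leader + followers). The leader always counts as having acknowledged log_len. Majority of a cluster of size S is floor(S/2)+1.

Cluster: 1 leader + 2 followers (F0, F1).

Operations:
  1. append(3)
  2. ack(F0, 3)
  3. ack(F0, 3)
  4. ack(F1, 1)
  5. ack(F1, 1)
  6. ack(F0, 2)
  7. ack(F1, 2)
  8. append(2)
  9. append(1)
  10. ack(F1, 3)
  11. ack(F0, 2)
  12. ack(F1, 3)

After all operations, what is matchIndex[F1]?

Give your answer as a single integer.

Op 1: append 3 -> log_len=3
Op 2: F0 acks idx 3 -> match: F0=3 F1=0; commitIndex=3
Op 3: F0 acks idx 3 -> match: F0=3 F1=0; commitIndex=3
Op 4: F1 acks idx 1 -> match: F0=3 F1=1; commitIndex=3
Op 5: F1 acks idx 1 -> match: F0=3 F1=1; commitIndex=3
Op 6: F0 acks idx 2 -> match: F0=3 F1=1; commitIndex=3
Op 7: F1 acks idx 2 -> match: F0=3 F1=2; commitIndex=3
Op 8: append 2 -> log_len=5
Op 9: append 1 -> log_len=6
Op 10: F1 acks idx 3 -> match: F0=3 F1=3; commitIndex=3
Op 11: F0 acks idx 2 -> match: F0=3 F1=3; commitIndex=3
Op 12: F1 acks idx 3 -> match: F0=3 F1=3; commitIndex=3

Answer: 3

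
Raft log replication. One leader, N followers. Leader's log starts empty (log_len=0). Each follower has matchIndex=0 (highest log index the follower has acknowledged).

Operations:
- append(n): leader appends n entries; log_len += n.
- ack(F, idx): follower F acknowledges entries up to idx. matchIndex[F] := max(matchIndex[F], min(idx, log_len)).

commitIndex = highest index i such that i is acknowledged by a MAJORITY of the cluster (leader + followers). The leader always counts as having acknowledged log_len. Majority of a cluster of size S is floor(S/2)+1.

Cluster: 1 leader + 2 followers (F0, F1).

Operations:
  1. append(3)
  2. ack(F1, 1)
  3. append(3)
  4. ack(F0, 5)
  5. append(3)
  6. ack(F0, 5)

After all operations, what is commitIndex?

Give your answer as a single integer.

Answer: 5

Derivation:
Op 1: append 3 -> log_len=3
Op 2: F1 acks idx 1 -> match: F0=0 F1=1; commitIndex=1
Op 3: append 3 -> log_len=6
Op 4: F0 acks idx 5 -> match: F0=5 F1=1; commitIndex=5
Op 5: append 3 -> log_len=9
Op 6: F0 acks idx 5 -> match: F0=5 F1=1; commitIndex=5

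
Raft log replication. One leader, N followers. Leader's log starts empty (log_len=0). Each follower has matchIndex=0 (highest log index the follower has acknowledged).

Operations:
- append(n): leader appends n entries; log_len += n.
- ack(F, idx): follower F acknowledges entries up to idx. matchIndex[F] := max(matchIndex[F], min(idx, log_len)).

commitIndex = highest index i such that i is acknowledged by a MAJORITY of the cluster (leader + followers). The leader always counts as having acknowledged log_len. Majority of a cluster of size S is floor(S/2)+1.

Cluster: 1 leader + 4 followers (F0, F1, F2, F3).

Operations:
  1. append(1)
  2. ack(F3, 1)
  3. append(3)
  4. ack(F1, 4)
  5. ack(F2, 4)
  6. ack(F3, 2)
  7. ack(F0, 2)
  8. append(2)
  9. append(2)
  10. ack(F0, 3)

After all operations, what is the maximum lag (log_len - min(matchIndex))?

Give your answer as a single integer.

Answer: 6

Derivation:
Op 1: append 1 -> log_len=1
Op 2: F3 acks idx 1 -> match: F0=0 F1=0 F2=0 F3=1; commitIndex=0
Op 3: append 3 -> log_len=4
Op 4: F1 acks idx 4 -> match: F0=0 F1=4 F2=0 F3=1; commitIndex=1
Op 5: F2 acks idx 4 -> match: F0=0 F1=4 F2=4 F3=1; commitIndex=4
Op 6: F3 acks idx 2 -> match: F0=0 F1=4 F2=4 F3=2; commitIndex=4
Op 7: F0 acks idx 2 -> match: F0=2 F1=4 F2=4 F3=2; commitIndex=4
Op 8: append 2 -> log_len=6
Op 9: append 2 -> log_len=8
Op 10: F0 acks idx 3 -> match: F0=3 F1=4 F2=4 F3=2; commitIndex=4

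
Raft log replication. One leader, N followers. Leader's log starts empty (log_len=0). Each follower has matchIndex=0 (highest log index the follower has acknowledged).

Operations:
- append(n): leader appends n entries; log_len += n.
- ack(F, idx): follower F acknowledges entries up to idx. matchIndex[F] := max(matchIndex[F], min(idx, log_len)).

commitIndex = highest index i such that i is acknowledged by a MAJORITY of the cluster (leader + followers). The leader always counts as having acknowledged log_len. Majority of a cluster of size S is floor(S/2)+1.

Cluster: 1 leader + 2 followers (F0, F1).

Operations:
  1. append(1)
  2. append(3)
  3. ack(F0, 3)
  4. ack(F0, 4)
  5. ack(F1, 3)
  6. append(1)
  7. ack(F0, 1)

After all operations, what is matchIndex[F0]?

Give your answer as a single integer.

Op 1: append 1 -> log_len=1
Op 2: append 3 -> log_len=4
Op 3: F0 acks idx 3 -> match: F0=3 F1=0; commitIndex=3
Op 4: F0 acks idx 4 -> match: F0=4 F1=0; commitIndex=4
Op 5: F1 acks idx 3 -> match: F0=4 F1=3; commitIndex=4
Op 6: append 1 -> log_len=5
Op 7: F0 acks idx 1 -> match: F0=4 F1=3; commitIndex=4

Answer: 4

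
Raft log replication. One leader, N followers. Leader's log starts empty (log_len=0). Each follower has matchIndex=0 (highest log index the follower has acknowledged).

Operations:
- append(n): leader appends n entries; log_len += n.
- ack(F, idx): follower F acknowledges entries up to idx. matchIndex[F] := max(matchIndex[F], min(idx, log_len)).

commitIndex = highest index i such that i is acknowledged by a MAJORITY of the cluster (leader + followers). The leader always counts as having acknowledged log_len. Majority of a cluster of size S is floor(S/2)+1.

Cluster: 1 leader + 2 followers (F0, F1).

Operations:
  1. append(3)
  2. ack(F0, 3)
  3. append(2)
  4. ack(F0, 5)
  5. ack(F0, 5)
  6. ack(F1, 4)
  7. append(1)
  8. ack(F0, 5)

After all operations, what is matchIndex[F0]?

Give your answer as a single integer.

Op 1: append 3 -> log_len=3
Op 2: F0 acks idx 3 -> match: F0=3 F1=0; commitIndex=3
Op 3: append 2 -> log_len=5
Op 4: F0 acks idx 5 -> match: F0=5 F1=0; commitIndex=5
Op 5: F0 acks idx 5 -> match: F0=5 F1=0; commitIndex=5
Op 6: F1 acks idx 4 -> match: F0=5 F1=4; commitIndex=5
Op 7: append 1 -> log_len=6
Op 8: F0 acks idx 5 -> match: F0=5 F1=4; commitIndex=5

Answer: 5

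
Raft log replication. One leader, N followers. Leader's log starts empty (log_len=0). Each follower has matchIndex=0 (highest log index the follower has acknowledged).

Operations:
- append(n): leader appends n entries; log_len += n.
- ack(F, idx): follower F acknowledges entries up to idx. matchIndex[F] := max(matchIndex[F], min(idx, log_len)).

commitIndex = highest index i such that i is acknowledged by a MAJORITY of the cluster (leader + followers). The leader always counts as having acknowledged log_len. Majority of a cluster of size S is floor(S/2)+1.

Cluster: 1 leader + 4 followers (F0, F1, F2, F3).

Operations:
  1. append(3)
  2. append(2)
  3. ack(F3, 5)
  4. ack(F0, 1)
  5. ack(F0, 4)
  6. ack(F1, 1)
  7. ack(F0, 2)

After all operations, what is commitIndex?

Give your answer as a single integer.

Op 1: append 3 -> log_len=3
Op 2: append 2 -> log_len=5
Op 3: F3 acks idx 5 -> match: F0=0 F1=0 F2=0 F3=5; commitIndex=0
Op 4: F0 acks idx 1 -> match: F0=1 F1=0 F2=0 F3=5; commitIndex=1
Op 5: F0 acks idx 4 -> match: F0=4 F1=0 F2=0 F3=5; commitIndex=4
Op 6: F1 acks idx 1 -> match: F0=4 F1=1 F2=0 F3=5; commitIndex=4
Op 7: F0 acks idx 2 -> match: F0=4 F1=1 F2=0 F3=5; commitIndex=4

Answer: 4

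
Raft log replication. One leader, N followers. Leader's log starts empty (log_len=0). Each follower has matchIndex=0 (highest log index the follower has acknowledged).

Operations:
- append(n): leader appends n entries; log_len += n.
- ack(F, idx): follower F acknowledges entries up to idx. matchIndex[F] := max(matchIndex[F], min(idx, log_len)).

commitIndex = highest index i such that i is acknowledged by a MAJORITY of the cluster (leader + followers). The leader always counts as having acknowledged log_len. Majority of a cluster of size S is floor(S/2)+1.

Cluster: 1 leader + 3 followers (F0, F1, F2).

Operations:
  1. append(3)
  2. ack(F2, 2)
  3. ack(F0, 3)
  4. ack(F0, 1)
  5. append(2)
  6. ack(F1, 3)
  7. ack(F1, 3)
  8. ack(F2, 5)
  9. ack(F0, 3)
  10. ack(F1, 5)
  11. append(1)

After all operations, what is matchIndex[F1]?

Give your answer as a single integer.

Answer: 5

Derivation:
Op 1: append 3 -> log_len=3
Op 2: F2 acks idx 2 -> match: F0=0 F1=0 F2=2; commitIndex=0
Op 3: F0 acks idx 3 -> match: F0=3 F1=0 F2=2; commitIndex=2
Op 4: F0 acks idx 1 -> match: F0=3 F1=0 F2=2; commitIndex=2
Op 5: append 2 -> log_len=5
Op 6: F1 acks idx 3 -> match: F0=3 F1=3 F2=2; commitIndex=3
Op 7: F1 acks idx 3 -> match: F0=3 F1=3 F2=2; commitIndex=3
Op 8: F2 acks idx 5 -> match: F0=3 F1=3 F2=5; commitIndex=3
Op 9: F0 acks idx 3 -> match: F0=3 F1=3 F2=5; commitIndex=3
Op 10: F1 acks idx 5 -> match: F0=3 F1=5 F2=5; commitIndex=5
Op 11: append 1 -> log_len=6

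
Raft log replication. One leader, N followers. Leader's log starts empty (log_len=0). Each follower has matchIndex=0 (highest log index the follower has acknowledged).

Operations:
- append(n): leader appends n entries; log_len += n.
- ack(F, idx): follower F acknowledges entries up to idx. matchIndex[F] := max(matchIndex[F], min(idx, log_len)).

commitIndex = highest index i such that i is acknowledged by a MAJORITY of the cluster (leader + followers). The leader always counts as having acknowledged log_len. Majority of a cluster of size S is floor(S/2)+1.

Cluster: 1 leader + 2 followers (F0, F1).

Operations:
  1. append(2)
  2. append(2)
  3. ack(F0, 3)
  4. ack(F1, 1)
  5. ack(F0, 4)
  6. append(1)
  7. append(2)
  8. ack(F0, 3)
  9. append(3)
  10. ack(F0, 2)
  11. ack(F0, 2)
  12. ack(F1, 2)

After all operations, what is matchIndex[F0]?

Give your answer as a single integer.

Answer: 4

Derivation:
Op 1: append 2 -> log_len=2
Op 2: append 2 -> log_len=4
Op 3: F0 acks idx 3 -> match: F0=3 F1=0; commitIndex=3
Op 4: F1 acks idx 1 -> match: F0=3 F1=1; commitIndex=3
Op 5: F0 acks idx 4 -> match: F0=4 F1=1; commitIndex=4
Op 6: append 1 -> log_len=5
Op 7: append 2 -> log_len=7
Op 8: F0 acks idx 3 -> match: F0=4 F1=1; commitIndex=4
Op 9: append 3 -> log_len=10
Op 10: F0 acks idx 2 -> match: F0=4 F1=1; commitIndex=4
Op 11: F0 acks idx 2 -> match: F0=4 F1=1; commitIndex=4
Op 12: F1 acks idx 2 -> match: F0=4 F1=2; commitIndex=4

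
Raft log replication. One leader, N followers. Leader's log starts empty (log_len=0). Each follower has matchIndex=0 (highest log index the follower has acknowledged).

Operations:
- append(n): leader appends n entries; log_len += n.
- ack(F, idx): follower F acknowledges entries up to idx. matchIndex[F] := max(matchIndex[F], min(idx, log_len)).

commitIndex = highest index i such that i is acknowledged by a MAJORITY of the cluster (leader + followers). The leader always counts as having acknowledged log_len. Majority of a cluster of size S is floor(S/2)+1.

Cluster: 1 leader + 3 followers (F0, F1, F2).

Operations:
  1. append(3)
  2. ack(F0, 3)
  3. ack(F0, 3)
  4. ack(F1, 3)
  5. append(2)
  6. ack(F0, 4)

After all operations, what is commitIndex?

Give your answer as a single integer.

Op 1: append 3 -> log_len=3
Op 2: F0 acks idx 3 -> match: F0=3 F1=0 F2=0; commitIndex=0
Op 3: F0 acks idx 3 -> match: F0=3 F1=0 F2=0; commitIndex=0
Op 4: F1 acks idx 3 -> match: F0=3 F1=3 F2=0; commitIndex=3
Op 5: append 2 -> log_len=5
Op 6: F0 acks idx 4 -> match: F0=4 F1=3 F2=0; commitIndex=3

Answer: 3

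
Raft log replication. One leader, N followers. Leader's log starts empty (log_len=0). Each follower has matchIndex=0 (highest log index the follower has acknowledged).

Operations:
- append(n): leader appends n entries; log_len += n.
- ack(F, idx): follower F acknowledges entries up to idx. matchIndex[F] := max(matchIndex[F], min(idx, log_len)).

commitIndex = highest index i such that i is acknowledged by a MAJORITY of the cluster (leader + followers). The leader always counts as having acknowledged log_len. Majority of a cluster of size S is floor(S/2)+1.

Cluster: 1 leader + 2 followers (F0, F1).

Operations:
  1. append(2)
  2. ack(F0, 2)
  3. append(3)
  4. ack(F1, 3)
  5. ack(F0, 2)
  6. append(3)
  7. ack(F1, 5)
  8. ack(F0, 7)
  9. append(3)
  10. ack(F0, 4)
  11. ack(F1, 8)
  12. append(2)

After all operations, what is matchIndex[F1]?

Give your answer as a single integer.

Answer: 8

Derivation:
Op 1: append 2 -> log_len=2
Op 2: F0 acks idx 2 -> match: F0=2 F1=0; commitIndex=2
Op 3: append 3 -> log_len=5
Op 4: F1 acks idx 3 -> match: F0=2 F1=3; commitIndex=3
Op 5: F0 acks idx 2 -> match: F0=2 F1=3; commitIndex=3
Op 6: append 3 -> log_len=8
Op 7: F1 acks idx 5 -> match: F0=2 F1=5; commitIndex=5
Op 8: F0 acks idx 7 -> match: F0=7 F1=5; commitIndex=7
Op 9: append 3 -> log_len=11
Op 10: F0 acks idx 4 -> match: F0=7 F1=5; commitIndex=7
Op 11: F1 acks idx 8 -> match: F0=7 F1=8; commitIndex=8
Op 12: append 2 -> log_len=13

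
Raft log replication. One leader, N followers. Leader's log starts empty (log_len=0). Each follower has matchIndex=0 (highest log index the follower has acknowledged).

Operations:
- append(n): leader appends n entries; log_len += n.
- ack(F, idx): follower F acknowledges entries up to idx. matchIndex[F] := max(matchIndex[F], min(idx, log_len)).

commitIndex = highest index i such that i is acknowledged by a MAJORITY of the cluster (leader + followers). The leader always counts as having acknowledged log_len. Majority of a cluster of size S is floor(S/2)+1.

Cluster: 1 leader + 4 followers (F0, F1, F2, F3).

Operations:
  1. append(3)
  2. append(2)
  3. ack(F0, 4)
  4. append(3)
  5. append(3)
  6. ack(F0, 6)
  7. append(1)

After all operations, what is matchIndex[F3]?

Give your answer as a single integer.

Answer: 0

Derivation:
Op 1: append 3 -> log_len=3
Op 2: append 2 -> log_len=5
Op 3: F0 acks idx 4 -> match: F0=4 F1=0 F2=0 F3=0; commitIndex=0
Op 4: append 3 -> log_len=8
Op 5: append 3 -> log_len=11
Op 6: F0 acks idx 6 -> match: F0=6 F1=0 F2=0 F3=0; commitIndex=0
Op 7: append 1 -> log_len=12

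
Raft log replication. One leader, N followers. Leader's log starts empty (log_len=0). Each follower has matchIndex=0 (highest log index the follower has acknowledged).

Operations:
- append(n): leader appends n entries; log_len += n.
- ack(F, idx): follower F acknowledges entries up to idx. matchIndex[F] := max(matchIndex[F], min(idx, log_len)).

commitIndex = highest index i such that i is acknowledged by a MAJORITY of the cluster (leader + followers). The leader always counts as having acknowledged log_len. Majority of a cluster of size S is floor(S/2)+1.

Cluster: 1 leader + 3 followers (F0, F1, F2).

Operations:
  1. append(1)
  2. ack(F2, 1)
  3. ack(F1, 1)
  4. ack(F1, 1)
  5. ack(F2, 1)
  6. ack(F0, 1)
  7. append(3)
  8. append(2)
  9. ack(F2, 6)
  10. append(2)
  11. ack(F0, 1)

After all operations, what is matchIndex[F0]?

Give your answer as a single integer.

Answer: 1

Derivation:
Op 1: append 1 -> log_len=1
Op 2: F2 acks idx 1 -> match: F0=0 F1=0 F2=1; commitIndex=0
Op 3: F1 acks idx 1 -> match: F0=0 F1=1 F2=1; commitIndex=1
Op 4: F1 acks idx 1 -> match: F0=0 F1=1 F2=1; commitIndex=1
Op 5: F2 acks idx 1 -> match: F0=0 F1=1 F2=1; commitIndex=1
Op 6: F0 acks idx 1 -> match: F0=1 F1=1 F2=1; commitIndex=1
Op 7: append 3 -> log_len=4
Op 8: append 2 -> log_len=6
Op 9: F2 acks idx 6 -> match: F0=1 F1=1 F2=6; commitIndex=1
Op 10: append 2 -> log_len=8
Op 11: F0 acks idx 1 -> match: F0=1 F1=1 F2=6; commitIndex=1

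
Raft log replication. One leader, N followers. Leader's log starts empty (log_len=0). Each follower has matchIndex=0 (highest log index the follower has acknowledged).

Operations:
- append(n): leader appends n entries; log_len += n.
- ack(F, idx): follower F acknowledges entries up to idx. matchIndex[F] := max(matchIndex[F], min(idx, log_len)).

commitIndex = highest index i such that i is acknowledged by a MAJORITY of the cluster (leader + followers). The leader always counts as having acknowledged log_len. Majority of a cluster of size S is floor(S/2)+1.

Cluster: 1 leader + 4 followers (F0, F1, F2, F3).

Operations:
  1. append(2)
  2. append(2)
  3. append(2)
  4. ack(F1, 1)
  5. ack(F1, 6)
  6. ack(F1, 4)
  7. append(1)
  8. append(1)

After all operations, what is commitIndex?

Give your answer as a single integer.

Op 1: append 2 -> log_len=2
Op 2: append 2 -> log_len=4
Op 3: append 2 -> log_len=6
Op 4: F1 acks idx 1 -> match: F0=0 F1=1 F2=0 F3=0; commitIndex=0
Op 5: F1 acks idx 6 -> match: F0=0 F1=6 F2=0 F3=0; commitIndex=0
Op 6: F1 acks idx 4 -> match: F0=0 F1=6 F2=0 F3=0; commitIndex=0
Op 7: append 1 -> log_len=7
Op 8: append 1 -> log_len=8

Answer: 0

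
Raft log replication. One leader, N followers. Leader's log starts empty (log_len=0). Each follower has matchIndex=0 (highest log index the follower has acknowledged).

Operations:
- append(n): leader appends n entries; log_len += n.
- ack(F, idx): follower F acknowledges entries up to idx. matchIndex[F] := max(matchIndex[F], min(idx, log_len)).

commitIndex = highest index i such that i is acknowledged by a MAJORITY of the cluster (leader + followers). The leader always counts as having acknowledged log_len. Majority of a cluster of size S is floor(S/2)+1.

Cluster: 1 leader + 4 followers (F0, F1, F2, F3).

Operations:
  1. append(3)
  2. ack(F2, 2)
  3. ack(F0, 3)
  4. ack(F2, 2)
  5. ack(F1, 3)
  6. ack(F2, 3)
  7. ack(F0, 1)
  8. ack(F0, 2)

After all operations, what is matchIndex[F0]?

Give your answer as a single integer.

Op 1: append 3 -> log_len=3
Op 2: F2 acks idx 2 -> match: F0=0 F1=0 F2=2 F3=0; commitIndex=0
Op 3: F0 acks idx 3 -> match: F0=3 F1=0 F2=2 F3=0; commitIndex=2
Op 4: F2 acks idx 2 -> match: F0=3 F1=0 F2=2 F3=0; commitIndex=2
Op 5: F1 acks idx 3 -> match: F0=3 F1=3 F2=2 F3=0; commitIndex=3
Op 6: F2 acks idx 3 -> match: F0=3 F1=3 F2=3 F3=0; commitIndex=3
Op 7: F0 acks idx 1 -> match: F0=3 F1=3 F2=3 F3=0; commitIndex=3
Op 8: F0 acks idx 2 -> match: F0=3 F1=3 F2=3 F3=0; commitIndex=3

Answer: 3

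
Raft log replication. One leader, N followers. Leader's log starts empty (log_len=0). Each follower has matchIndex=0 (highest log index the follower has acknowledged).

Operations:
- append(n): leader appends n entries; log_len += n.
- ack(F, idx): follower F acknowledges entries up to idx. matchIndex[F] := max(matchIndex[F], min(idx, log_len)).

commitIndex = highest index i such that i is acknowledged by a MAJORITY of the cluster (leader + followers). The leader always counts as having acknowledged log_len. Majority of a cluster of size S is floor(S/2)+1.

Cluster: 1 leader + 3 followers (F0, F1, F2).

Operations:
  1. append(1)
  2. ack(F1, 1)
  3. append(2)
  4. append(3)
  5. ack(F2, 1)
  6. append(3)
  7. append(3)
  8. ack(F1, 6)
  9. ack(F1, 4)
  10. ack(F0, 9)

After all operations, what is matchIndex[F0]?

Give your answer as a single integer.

Answer: 9

Derivation:
Op 1: append 1 -> log_len=1
Op 2: F1 acks idx 1 -> match: F0=0 F1=1 F2=0; commitIndex=0
Op 3: append 2 -> log_len=3
Op 4: append 3 -> log_len=6
Op 5: F2 acks idx 1 -> match: F0=0 F1=1 F2=1; commitIndex=1
Op 6: append 3 -> log_len=9
Op 7: append 3 -> log_len=12
Op 8: F1 acks idx 6 -> match: F0=0 F1=6 F2=1; commitIndex=1
Op 9: F1 acks idx 4 -> match: F0=0 F1=6 F2=1; commitIndex=1
Op 10: F0 acks idx 9 -> match: F0=9 F1=6 F2=1; commitIndex=6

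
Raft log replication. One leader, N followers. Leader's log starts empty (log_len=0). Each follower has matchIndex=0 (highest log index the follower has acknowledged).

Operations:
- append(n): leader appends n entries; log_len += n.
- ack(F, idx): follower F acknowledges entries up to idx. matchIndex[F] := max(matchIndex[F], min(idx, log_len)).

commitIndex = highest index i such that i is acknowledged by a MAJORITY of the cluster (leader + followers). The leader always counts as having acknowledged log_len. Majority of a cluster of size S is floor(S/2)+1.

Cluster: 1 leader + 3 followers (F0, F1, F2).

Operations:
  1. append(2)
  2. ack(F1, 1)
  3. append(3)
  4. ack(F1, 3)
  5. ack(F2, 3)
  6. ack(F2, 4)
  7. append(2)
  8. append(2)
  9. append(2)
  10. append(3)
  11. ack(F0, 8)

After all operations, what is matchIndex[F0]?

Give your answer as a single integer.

Answer: 8

Derivation:
Op 1: append 2 -> log_len=2
Op 2: F1 acks idx 1 -> match: F0=0 F1=1 F2=0; commitIndex=0
Op 3: append 3 -> log_len=5
Op 4: F1 acks idx 3 -> match: F0=0 F1=3 F2=0; commitIndex=0
Op 5: F2 acks idx 3 -> match: F0=0 F1=3 F2=3; commitIndex=3
Op 6: F2 acks idx 4 -> match: F0=0 F1=3 F2=4; commitIndex=3
Op 7: append 2 -> log_len=7
Op 8: append 2 -> log_len=9
Op 9: append 2 -> log_len=11
Op 10: append 3 -> log_len=14
Op 11: F0 acks idx 8 -> match: F0=8 F1=3 F2=4; commitIndex=4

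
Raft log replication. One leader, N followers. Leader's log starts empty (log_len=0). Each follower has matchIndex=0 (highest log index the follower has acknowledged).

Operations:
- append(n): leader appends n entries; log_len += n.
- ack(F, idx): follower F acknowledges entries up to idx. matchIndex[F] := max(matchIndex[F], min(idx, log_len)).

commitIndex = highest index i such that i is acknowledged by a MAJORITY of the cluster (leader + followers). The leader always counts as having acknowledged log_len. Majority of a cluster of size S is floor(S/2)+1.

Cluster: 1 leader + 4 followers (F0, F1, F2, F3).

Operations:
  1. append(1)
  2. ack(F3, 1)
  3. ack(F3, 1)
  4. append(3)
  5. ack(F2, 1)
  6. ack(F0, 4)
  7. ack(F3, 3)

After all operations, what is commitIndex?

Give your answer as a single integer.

Answer: 3

Derivation:
Op 1: append 1 -> log_len=1
Op 2: F3 acks idx 1 -> match: F0=0 F1=0 F2=0 F3=1; commitIndex=0
Op 3: F3 acks idx 1 -> match: F0=0 F1=0 F2=0 F3=1; commitIndex=0
Op 4: append 3 -> log_len=4
Op 5: F2 acks idx 1 -> match: F0=0 F1=0 F2=1 F3=1; commitIndex=1
Op 6: F0 acks idx 4 -> match: F0=4 F1=0 F2=1 F3=1; commitIndex=1
Op 7: F3 acks idx 3 -> match: F0=4 F1=0 F2=1 F3=3; commitIndex=3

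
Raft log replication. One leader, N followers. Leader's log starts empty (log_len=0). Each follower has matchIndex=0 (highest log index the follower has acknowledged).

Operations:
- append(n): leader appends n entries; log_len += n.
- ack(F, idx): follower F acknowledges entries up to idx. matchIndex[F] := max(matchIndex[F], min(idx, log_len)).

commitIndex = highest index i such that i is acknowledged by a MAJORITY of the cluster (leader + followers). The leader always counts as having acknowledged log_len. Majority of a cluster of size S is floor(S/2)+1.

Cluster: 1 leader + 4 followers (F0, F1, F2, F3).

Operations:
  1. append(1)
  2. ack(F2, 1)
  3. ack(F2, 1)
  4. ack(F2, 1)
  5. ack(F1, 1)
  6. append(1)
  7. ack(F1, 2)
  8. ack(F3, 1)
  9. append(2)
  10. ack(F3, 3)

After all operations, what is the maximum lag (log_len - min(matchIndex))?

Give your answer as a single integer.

Answer: 4

Derivation:
Op 1: append 1 -> log_len=1
Op 2: F2 acks idx 1 -> match: F0=0 F1=0 F2=1 F3=0; commitIndex=0
Op 3: F2 acks idx 1 -> match: F0=0 F1=0 F2=1 F3=0; commitIndex=0
Op 4: F2 acks idx 1 -> match: F0=0 F1=0 F2=1 F3=0; commitIndex=0
Op 5: F1 acks idx 1 -> match: F0=0 F1=1 F2=1 F3=0; commitIndex=1
Op 6: append 1 -> log_len=2
Op 7: F1 acks idx 2 -> match: F0=0 F1=2 F2=1 F3=0; commitIndex=1
Op 8: F3 acks idx 1 -> match: F0=0 F1=2 F2=1 F3=1; commitIndex=1
Op 9: append 2 -> log_len=4
Op 10: F3 acks idx 3 -> match: F0=0 F1=2 F2=1 F3=3; commitIndex=2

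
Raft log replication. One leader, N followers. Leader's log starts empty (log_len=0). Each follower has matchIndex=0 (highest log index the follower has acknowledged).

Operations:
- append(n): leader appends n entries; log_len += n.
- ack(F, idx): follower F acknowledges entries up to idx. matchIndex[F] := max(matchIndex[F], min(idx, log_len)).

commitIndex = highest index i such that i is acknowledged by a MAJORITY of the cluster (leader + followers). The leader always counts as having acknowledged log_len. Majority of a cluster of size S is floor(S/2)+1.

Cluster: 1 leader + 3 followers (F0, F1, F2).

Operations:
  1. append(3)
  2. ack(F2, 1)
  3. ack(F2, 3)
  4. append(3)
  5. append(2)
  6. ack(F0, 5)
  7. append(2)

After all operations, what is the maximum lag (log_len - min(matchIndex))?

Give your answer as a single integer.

Op 1: append 3 -> log_len=3
Op 2: F2 acks idx 1 -> match: F0=0 F1=0 F2=1; commitIndex=0
Op 3: F2 acks idx 3 -> match: F0=0 F1=0 F2=3; commitIndex=0
Op 4: append 3 -> log_len=6
Op 5: append 2 -> log_len=8
Op 6: F0 acks idx 5 -> match: F0=5 F1=0 F2=3; commitIndex=3
Op 7: append 2 -> log_len=10

Answer: 10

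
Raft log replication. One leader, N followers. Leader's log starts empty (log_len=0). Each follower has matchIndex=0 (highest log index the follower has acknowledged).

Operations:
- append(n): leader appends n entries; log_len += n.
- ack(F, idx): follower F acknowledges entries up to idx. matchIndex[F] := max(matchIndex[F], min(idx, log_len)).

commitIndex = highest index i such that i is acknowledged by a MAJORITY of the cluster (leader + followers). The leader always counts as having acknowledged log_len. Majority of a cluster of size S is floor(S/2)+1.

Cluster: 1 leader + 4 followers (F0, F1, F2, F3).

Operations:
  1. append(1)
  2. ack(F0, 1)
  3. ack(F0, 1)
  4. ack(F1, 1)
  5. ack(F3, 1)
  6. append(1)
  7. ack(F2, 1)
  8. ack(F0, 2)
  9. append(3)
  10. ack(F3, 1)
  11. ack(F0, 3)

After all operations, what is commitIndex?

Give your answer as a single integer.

Answer: 1

Derivation:
Op 1: append 1 -> log_len=1
Op 2: F0 acks idx 1 -> match: F0=1 F1=0 F2=0 F3=0; commitIndex=0
Op 3: F0 acks idx 1 -> match: F0=1 F1=0 F2=0 F3=0; commitIndex=0
Op 4: F1 acks idx 1 -> match: F0=1 F1=1 F2=0 F3=0; commitIndex=1
Op 5: F3 acks idx 1 -> match: F0=1 F1=1 F2=0 F3=1; commitIndex=1
Op 6: append 1 -> log_len=2
Op 7: F2 acks idx 1 -> match: F0=1 F1=1 F2=1 F3=1; commitIndex=1
Op 8: F0 acks idx 2 -> match: F0=2 F1=1 F2=1 F3=1; commitIndex=1
Op 9: append 3 -> log_len=5
Op 10: F3 acks idx 1 -> match: F0=2 F1=1 F2=1 F3=1; commitIndex=1
Op 11: F0 acks idx 3 -> match: F0=3 F1=1 F2=1 F3=1; commitIndex=1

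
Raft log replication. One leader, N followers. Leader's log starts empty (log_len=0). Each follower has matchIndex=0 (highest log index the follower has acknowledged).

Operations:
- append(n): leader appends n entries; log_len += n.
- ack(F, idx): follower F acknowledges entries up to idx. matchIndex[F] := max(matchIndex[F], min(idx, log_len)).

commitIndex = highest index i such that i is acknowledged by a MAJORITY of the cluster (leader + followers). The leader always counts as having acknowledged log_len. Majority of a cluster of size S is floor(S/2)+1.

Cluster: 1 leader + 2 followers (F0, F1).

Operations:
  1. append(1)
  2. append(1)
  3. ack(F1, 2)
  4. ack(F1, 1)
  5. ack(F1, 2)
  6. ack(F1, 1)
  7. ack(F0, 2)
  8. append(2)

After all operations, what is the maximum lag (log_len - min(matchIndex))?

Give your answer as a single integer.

Op 1: append 1 -> log_len=1
Op 2: append 1 -> log_len=2
Op 3: F1 acks idx 2 -> match: F0=0 F1=2; commitIndex=2
Op 4: F1 acks idx 1 -> match: F0=0 F1=2; commitIndex=2
Op 5: F1 acks idx 2 -> match: F0=0 F1=2; commitIndex=2
Op 6: F1 acks idx 1 -> match: F0=0 F1=2; commitIndex=2
Op 7: F0 acks idx 2 -> match: F0=2 F1=2; commitIndex=2
Op 8: append 2 -> log_len=4

Answer: 2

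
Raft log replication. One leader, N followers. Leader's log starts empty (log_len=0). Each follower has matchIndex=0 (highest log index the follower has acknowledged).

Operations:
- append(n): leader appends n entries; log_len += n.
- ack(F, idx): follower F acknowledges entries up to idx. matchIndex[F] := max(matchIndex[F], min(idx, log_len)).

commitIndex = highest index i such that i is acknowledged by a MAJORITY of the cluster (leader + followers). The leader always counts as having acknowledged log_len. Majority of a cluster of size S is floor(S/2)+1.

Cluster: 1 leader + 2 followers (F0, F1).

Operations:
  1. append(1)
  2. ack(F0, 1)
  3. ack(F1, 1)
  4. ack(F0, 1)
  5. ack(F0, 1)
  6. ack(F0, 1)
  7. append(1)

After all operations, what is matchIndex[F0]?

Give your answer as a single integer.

Answer: 1

Derivation:
Op 1: append 1 -> log_len=1
Op 2: F0 acks idx 1 -> match: F0=1 F1=0; commitIndex=1
Op 3: F1 acks idx 1 -> match: F0=1 F1=1; commitIndex=1
Op 4: F0 acks idx 1 -> match: F0=1 F1=1; commitIndex=1
Op 5: F0 acks idx 1 -> match: F0=1 F1=1; commitIndex=1
Op 6: F0 acks idx 1 -> match: F0=1 F1=1; commitIndex=1
Op 7: append 1 -> log_len=2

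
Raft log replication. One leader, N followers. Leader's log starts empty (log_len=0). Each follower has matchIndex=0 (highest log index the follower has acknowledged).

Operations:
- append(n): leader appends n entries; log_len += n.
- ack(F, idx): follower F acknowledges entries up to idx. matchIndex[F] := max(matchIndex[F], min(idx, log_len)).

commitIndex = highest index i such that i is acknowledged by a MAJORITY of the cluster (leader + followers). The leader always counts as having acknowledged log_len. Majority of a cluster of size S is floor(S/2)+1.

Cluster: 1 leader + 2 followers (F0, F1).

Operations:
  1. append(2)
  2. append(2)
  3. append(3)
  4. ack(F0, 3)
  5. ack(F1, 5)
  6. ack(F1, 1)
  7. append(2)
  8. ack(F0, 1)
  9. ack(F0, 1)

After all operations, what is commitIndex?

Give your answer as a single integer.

Op 1: append 2 -> log_len=2
Op 2: append 2 -> log_len=4
Op 3: append 3 -> log_len=7
Op 4: F0 acks idx 3 -> match: F0=3 F1=0; commitIndex=3
Op 5: F1 acks idx 5 -> match: F0=3 F1=5; commitIndex=5
Op 6: F1 acks idx 1 -> match: F0=3 F1=5; commitIndex=5
Op 7: append 2 -> log_len=9
Op 8: F0 acks idx 1 -> match: F0=3 F1=5; commitIndex=5
Op 9: F0 acks idx 1 -> match: F0=3 F1=5; commitIndex=5

Answer: 5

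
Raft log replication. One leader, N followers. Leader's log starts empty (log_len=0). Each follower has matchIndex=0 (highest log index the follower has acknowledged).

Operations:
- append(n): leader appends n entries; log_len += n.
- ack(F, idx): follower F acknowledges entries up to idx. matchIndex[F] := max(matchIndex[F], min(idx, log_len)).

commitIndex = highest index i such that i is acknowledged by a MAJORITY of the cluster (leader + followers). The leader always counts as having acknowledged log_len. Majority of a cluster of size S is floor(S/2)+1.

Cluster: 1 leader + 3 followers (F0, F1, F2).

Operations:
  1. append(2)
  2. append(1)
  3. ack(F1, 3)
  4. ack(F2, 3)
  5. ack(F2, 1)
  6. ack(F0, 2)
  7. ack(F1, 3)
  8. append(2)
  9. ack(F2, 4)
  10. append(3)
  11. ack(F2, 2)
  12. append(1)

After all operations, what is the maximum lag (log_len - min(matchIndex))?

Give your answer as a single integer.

Op 1: append 2 -> log_len=2
Op 2: append 1 -> log_len=3
Op 3: F1 acks idx 3 -> match: F0=0 F1=3 F2=0; commitIndex=0
Op 4: F2 acks idx 3 -> match: F0=0 F1=3 F2=3; commitIndex=3
Op 5: F2 acks idx 1 -> match: F0=0 F1=3 F2=3; commitIndex=3
Op 6: F0 acks idx 2 -> match: F0=2 F1=3 F2=3; commitIndex=3
Op 7: F1 acks idx 3 -> match: F0=2 F1=3 F2=3; commitIndex=3
Op 8: append 2 -> log_len=5
Op 9: F2 acks idx 4 -> match: F0=2 F1=3 F2=4; commitIndex=3
Op 10: append 3 -> log_len=8
Op 11: F2 acks idx 2 -> match: F0=2 F1=3 F2=4; commitIndex=3
Op 12: append 1 -> log_len=9

Answer: 7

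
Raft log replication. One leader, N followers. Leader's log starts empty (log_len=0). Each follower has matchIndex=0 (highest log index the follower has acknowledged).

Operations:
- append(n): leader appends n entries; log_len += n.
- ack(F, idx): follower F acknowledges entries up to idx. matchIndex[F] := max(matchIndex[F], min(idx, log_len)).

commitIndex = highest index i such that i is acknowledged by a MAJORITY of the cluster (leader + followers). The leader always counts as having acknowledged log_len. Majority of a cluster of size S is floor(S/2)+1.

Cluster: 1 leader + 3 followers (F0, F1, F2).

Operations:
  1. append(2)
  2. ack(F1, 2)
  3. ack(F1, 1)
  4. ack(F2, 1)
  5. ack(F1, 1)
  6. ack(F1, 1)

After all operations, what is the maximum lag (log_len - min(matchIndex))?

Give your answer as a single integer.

Op 1: append 2 -> log_len=2
Op 2: F1 acks idx 2 -> match: F0=0 F1=2 F2=0; commitIndex=0
Op 3: F1 acks idx 1 -> match: F0=0 F1=2 F2=0; commitIndex=0
Op 4: F2 acks idx 1 -> match: F0=0 F1=2 F2=1; commitIndex=1
Op 5: F1 acks idx 1 -> match: F0=0 F1=2 F2=1; commitIndex=1
Op 6: F1 acks idx 1 -> match: F0=0 F1=2 F2=1; commitIndex=1

Answer: 2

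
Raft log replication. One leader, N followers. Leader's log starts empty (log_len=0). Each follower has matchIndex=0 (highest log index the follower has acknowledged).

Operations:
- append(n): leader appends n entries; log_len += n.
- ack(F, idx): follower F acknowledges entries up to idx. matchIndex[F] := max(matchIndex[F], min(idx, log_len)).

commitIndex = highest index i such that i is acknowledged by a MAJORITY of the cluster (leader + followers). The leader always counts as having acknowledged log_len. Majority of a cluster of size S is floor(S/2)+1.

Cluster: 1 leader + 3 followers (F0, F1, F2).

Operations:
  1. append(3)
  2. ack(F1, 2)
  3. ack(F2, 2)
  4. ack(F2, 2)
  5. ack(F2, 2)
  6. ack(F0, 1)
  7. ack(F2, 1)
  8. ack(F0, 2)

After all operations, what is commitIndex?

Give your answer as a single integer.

Op 1: append 3 -> log_len=3
Op 2: F1 acks idx 2 -> match: F0=0 F1=2 F2=0; commitIndex=0
Op 3: F2 acks idx 2 -> match: F0=0 F1=2 F2=2; commitIndex=2
Op 4: F2 acks idx 2 -> match: F0=0 F1=2 F2=2; commitIndex=2
Op 5: F2 acks idx 2 -> match: F0=0 F1=2 F2=2; commitIndex=2
Op 6: F0 acks idx 1 -> match: F0=1 F1=2 F2=2; commitIndex=2
Op 7: F2 acks idx 1 -> match: F0=1 F1=2 F2=2; commitIndex=2
Op 8: F0 acks idx 2 -> match: F0=2 F1=2 F2=2; commitIndex=2

Answer: 2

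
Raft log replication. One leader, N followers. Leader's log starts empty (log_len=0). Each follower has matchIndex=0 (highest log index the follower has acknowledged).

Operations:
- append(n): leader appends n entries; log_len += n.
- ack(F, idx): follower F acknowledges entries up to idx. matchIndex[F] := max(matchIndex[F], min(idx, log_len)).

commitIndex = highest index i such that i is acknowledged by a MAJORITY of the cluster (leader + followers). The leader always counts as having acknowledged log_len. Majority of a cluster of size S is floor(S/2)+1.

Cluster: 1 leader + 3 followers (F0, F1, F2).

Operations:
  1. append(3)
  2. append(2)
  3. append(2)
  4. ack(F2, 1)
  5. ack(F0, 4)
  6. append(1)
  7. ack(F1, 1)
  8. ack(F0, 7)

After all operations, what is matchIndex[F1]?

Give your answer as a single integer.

Answer: 1

Derivation:
Op 1: append 3 -> log_len=3
Op 2: append 2 -> log_len=5
Op 3: append 2 -> log_len=7
Op 4: F2 acks idx 1 -> match: F0=0 F1=0 F2=1; commitIndex=0
Op 5: F0 acks idx 4 -> match: F0=4 F1=0 F2=1; commitIndex=1
Op 6: append 1 -> log_len=8
Op 7: F1 acks idx 1 -> match: F0=4 F1=1 F2=1; commitIndex=1
Op 8: F0 acks idx 7 -> match: F0=7 F1=1 F2=1; commitIndex=1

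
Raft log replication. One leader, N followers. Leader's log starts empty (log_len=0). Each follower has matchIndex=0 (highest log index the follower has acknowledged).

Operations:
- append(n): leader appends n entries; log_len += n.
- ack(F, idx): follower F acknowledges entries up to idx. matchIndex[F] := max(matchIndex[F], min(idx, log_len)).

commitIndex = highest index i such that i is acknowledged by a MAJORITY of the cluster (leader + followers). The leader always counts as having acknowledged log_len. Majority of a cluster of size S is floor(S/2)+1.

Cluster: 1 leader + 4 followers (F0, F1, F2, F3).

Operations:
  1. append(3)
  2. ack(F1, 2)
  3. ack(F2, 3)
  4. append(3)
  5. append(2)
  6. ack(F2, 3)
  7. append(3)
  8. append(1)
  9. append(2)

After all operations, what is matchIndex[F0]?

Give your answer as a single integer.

Op 1: append 3 -> log_len=3
Op 2: F1 acks idx 2 -> match: F0=0 F1=2 F2=0 F3=0; commitIndex=0
Op 3: F2 acks idx 3 -> match: F0=0 F1=2 F2=3 F3=0; commitIndex=2
Op 4: append 3 -> log_len=6
Op 5: append 2 -> log_len=8
Op 6: F2 acks idx 3 -> match: F0=0 F1=2 F2=3 F3=0; commitIndex=2
Op 7: append 3 -> log_len=11
Op 8: append 1 -> log_len=12
Op 9: append 2 -> log_len=14

Answer: 0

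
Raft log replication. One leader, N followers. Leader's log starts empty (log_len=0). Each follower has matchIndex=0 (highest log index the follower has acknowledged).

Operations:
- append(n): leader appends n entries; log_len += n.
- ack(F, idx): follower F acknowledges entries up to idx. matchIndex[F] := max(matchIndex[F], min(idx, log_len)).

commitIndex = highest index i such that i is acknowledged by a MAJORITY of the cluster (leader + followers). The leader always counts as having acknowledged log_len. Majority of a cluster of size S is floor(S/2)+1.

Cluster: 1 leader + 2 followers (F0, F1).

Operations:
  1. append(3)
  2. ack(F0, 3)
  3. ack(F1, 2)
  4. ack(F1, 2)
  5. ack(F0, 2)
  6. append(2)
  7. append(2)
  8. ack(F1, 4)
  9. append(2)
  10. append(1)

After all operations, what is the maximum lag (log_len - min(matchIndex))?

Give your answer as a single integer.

Answer: 7

Derivation:
Op 1: append 3 -> log_len=3
Op 2: F0 acks idx 3 -> match: F0=3 F1=0; commitIndex=3
Op 3: F1 acks idx 2 -> match: F0=3 F1=2; commitIndex=3
Op 4: F1 acks idx 2 -> match: F0=3 F1=2; commitIndex=3
Op 5: F0 acks idx 2 -> match: F0=3 F1=2; commitIndex=3
Op 6: append 2 -> log_len=5
Op 7: append 2 -> log_len=7
Op 8: F1 acks idx 4 -> match: F0=3 F1=4; commitIndex=4
Op 9: append 2 -> log_len=9
Op 10: append 1 -> log_len=10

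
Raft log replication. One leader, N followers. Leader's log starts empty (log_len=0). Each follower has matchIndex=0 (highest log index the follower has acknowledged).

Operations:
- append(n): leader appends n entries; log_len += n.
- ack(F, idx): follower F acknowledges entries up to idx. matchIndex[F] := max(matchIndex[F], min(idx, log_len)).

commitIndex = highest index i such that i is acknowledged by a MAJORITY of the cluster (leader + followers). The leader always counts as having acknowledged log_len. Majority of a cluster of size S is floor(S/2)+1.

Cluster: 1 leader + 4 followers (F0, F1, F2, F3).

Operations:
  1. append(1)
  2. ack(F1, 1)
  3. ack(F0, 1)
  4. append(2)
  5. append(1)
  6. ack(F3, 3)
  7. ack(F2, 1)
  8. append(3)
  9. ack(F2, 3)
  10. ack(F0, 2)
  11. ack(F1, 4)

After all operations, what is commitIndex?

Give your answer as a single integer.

Op 1: append 1 -> log_len=1
Op 2: F1 acks idx 1 -> match: F0=0 F1=1 F2=0 F3=0; commitIndex=0
Op 3: F0 acks idx 1 -> match: F0=1 F1=1 F2=0 F3=0; commitIndex=1
Op 4: append 2 -> log_len=3
Op 5: append 1 -> log_len=4
Op 6: F3 acks idx 3 -> match: F0=1 F1=1 F2=0 F3=3; commitIndex=1
Op 7: F2 acks idx 1 -> match: F0=1 F1=1 F2=1 F3=3; commitIndex=1
Op 8: append 3 -> log_len=7
Op 9: F2 acks idx 3 -> match: F0=1 F1=1 F2=3 F3=3; commitIndex=3
Op 10: F0 acks idx 2 -> match: F0=2 F1=1 F2=3 F3=3; commitIndex=3
Op 11: F1 acks idx 4 -> match: F0=2 F1=4 F2=3 F3=3; commitIndex=3

Answer: 3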